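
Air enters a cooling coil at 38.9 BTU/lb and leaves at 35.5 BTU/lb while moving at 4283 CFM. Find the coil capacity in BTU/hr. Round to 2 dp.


Q = 4.5 * 4283 * (38.9 - 35.5) = 65529.90 BTU/hr

65529.90 BTU/hr


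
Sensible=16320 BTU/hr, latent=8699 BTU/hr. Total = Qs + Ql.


Qt = 16320 + 8699 = 25019 BTU/hr

25019 BTU/hr


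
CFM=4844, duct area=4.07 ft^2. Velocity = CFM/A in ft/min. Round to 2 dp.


V = 4844 / 4.07 = 1190.17 ft/min

1190.17 ft/min


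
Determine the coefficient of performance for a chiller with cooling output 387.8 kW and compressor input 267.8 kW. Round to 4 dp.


COP = 387.8 / 267.8 = 1.4481

1.4481


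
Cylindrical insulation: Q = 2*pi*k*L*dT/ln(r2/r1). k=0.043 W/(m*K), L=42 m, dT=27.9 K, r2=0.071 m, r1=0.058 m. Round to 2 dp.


Q = 2*pi*0.043*42*27.9/ln(0.071/0.058) = 1565.46 W

1565.46 W


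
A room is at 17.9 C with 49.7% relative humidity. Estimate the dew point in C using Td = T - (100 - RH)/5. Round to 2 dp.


Td = 17.9 - (100-49.7)/5 = 7.84 C

7.84 C


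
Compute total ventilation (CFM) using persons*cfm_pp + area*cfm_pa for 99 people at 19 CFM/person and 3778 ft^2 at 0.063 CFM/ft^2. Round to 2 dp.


Total = 99*19 + 3778*0.063 = 2119.01 CFM

2119.01 CFM


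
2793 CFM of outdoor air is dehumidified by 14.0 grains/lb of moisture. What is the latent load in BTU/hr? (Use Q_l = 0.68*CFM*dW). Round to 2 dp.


Q = 0.68 * 2793 * 14.0 = 26589.36 BTU/hr

26589.36 BTU/hr


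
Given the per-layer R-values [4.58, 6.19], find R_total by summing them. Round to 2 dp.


R_total = 4.58 + 6.19 = 10.77

10.77


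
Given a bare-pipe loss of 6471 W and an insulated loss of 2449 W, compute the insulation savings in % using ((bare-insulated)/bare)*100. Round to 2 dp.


Savings = ((6471-2449)/6471)*100 = 62.15 %

62.15 %


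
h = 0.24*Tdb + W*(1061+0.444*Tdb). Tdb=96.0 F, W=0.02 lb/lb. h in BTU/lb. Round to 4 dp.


h = 0.24*96.0 + 0.02*(1061+0.444*96.0) = 45.1125 BTU/lb

45.1125 BTU/lb


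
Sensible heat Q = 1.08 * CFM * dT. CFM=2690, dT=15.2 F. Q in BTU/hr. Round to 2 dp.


Q = 1.08 * 2690 * 15.2 = 44159.04 BTU/hr

44159.04 BTU/hr


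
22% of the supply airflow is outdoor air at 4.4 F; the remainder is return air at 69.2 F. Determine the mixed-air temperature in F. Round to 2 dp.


T_mix = 0.22*4.4 + 0.78*69.2 = 54.94 F

54.94 F


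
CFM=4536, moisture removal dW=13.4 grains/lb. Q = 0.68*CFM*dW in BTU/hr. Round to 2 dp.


Q = 0.68 * 4536 * 13.4 = 41332.03 BTU/hr

41332.03 BTU/hr


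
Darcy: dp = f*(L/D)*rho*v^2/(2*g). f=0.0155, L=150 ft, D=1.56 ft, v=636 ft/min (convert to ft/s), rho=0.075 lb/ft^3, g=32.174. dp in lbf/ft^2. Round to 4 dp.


v_fps = 636/60 = 10.6 ft/s
dp = 0.0155*(150/1.56)*0.075*10.6^2/(2*32.174) = 0.1952 lbf/ft^2

0.1952 lbf/ft^2


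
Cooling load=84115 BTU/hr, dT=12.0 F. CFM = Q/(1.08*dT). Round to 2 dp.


CFM = 84115 / (1.08 * 12.0) = 6490.35

6490.35 CFM


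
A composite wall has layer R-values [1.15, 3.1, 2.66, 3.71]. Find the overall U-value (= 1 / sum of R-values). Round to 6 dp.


R_total = 1.15 + 3.1 + 2.66 + 3.71 = 10.62
U = 1/10.62 = 0.094162

0.094162


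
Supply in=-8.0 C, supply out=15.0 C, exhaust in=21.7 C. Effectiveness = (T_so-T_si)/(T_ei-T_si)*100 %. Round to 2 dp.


eff = (15.0-(-8.0))/(21.7-(-8.0))*100 = 77.44 %

77.44 %


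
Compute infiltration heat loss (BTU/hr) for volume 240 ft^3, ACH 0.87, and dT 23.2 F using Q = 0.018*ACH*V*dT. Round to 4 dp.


Q = 0.018 * 0.87 * 240 * 23.2 = 87.1949 BTU/hr

87.1949 BTU/hr


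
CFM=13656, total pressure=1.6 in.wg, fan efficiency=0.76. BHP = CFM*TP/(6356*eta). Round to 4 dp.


BHP = 13656 * 1.6 / (6356 * 0.76) = 4.5232 hp

4.5232 hp


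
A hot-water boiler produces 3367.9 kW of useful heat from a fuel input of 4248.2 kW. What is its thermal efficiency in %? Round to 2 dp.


eta = (3367.9/4248.2)*100 = 79.28 %

79.28 %


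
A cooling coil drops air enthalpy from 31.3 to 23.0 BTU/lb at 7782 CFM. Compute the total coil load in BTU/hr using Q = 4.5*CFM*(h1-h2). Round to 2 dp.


Q = 4.5 * 7782 * (31.3 - 23.0) = 290657.70 BTU/hr

290657.70 BTU/hr


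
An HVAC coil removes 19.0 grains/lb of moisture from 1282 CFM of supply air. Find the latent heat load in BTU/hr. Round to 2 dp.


Q = 0.68 * 1282 * 19.0 = 16563.44 BTU/hr

16563.44 BTU/hr


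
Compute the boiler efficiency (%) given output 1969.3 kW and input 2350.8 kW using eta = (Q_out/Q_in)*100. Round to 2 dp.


eta = (1969.3/2350.8)*100 = 83.77 %

83.77 %


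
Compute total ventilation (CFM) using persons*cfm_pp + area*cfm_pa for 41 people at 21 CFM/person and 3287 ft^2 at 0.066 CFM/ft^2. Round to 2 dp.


Total = 41*21 + 3287*0.066 = 1077.94 CFM

1077.94 CFM


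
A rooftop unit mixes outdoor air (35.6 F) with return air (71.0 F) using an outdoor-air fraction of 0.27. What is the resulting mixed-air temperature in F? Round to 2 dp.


T_mix = 0.27*35.6 + 0.73*71.0 = 61.44 F

61.44 F


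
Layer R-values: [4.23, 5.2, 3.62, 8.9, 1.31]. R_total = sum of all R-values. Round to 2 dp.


R_total = 4.23 + 5.2 + 3.62 + 8.9 + 1.31 = 23.26

23.26


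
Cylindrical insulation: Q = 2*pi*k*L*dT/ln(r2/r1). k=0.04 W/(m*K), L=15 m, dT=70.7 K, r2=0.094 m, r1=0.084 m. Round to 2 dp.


Q = 2*pi*0.04*15*70.7/ln(0.094/0.084) = 2369.64 W

2369.64 W


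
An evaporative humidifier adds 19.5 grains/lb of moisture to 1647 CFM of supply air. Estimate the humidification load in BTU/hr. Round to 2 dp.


Q = 0.68 * 1647 * 19.5 = 21839.22 BTU/hr

21839.22 BTU/hr


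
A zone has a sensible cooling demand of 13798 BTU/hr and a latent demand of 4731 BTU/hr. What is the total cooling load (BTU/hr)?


Qt = 13798 + 4731 = 18529 BTU/hr

18529 BTU/hr


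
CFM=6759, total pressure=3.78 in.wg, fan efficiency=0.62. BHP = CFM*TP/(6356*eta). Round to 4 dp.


BHP = 6759 * 3.78 / (6356 * 0.62) = 6.4833 hp

6.4833 hp


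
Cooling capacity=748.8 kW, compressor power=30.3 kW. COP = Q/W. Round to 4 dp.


COP = 748.8 / 30.3 = 24.7129

24.7129


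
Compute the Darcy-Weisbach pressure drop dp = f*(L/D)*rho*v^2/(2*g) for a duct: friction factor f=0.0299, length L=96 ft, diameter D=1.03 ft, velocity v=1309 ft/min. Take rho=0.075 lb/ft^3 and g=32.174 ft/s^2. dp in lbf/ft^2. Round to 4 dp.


v_fps = 1309/60 = 21.8167 ft/s
dp = 0.0299*(96/1.03)*0.075*21.8167^2/(2*32.174) = 1.5460 lbf/ft^2

1.5460 lbf/ft^2


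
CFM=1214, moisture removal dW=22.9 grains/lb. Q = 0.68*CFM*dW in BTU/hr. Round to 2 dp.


Q = 0.68 * 1214 * 22.9 = 18904.41 BTU/hr

18904.41 BTU/hr


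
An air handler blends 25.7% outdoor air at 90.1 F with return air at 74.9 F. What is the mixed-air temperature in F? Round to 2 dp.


T_mix = 74.9 + (25.7/100)*(90.1-74.9) = 78.81 F

78.81 F


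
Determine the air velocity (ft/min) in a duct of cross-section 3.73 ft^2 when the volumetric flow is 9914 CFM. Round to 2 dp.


V = 9914 / 3.73 = 2657.91 ft/min

2657.91 ft/min


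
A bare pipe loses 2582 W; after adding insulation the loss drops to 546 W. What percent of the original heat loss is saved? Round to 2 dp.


Savings = ((2582-546)/2582)*100 = 78.85 %

78.85 %


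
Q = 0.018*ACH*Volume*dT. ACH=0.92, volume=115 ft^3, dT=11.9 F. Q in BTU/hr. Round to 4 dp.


Q = 0.018 * 0.92 * 115 * 11.9 = 22.6624 BTU/hr

22.6624 BTU/hr


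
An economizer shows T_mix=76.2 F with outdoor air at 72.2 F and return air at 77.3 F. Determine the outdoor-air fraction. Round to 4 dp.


frac = (76.2 - 77.3) / (72.2 - 77.3) = 0.2157

0.2157


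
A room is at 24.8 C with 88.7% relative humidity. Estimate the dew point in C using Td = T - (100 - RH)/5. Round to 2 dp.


Td = 24.8 - (100-88.7)/5 = 22.54 C

22.54 C


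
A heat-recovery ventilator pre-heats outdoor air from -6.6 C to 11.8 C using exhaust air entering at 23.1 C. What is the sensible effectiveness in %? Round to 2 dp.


eff = (11.8-(-6.6))/(23.1-(-6.6))*100 = 61.95 %

61.95 %


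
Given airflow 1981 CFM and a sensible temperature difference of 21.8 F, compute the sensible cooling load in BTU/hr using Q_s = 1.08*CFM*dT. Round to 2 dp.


Q = 1.08 * 1981 * 21.8 = 46640.66 BTU/hr

46640.66 BTU/hr


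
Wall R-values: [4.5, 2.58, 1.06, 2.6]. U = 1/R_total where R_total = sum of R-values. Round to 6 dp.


R_total = 4.5 + 2.58 + 1.06 + 2.6 = 10.74
U = 1/10.74 = 0.093110

0.093110


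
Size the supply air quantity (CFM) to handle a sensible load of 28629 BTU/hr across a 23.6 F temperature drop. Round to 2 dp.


CFM = 28629 / (1.08 * 23.6) = 1123.23

1123.23 CFM


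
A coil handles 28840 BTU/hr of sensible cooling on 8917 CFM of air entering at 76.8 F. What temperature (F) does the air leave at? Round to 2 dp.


dT = 28840/(1.08*8917) = 2.9947
T_leave = 76.8 - 2.9947 = 73.81 F

73.81 F


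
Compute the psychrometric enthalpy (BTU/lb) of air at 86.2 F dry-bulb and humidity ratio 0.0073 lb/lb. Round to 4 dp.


h = 0.24*86.2 + 0.0073*(1061+0.444*86.2) = 28.7127 BTU/lb

28.7127 BTU/lb


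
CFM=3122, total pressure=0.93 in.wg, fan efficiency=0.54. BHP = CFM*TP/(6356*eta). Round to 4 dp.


BHP = 3122 * 0.93 / (6356 * 0.54) = 0.8459 hp

0.8459 hp


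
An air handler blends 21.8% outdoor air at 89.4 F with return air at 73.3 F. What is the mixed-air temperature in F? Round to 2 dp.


T_mix = 73.3 + (21.8/100)*(89.4-73.3) = 76.81 F

76.81 F


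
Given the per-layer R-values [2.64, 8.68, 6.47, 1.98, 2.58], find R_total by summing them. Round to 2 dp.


R_total = 2.64 + 8.68 + 6.47 + 1.98 + 2.58 = 22.35

22.35


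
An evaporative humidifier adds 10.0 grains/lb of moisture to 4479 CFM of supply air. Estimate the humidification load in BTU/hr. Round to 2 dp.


Q = 0.68 * 4479 * 10.0 = 30457.20 BTU/hr

30457.20 BTU/hr


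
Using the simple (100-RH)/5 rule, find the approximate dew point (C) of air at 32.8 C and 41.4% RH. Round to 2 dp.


Td = 32.8 - (100-41.4)/5 = 21.08 C

21.08 C


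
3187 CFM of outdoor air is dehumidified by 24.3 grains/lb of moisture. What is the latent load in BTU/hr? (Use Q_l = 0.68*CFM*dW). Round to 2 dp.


Q = 0.68 * 3187 * 24.3 = 52661.99 BTU/hr

52661.99 BTU/hr


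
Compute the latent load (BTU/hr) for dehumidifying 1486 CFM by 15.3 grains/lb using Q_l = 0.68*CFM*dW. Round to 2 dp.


Q = 0.68 * 1486 * 15.3 = 15460.34 BTU/hr

15460.34 BTU/hr


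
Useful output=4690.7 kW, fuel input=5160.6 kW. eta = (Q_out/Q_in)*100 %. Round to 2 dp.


eta = (4690.7/5160.6)*100 = 90.89 %

90.89 %


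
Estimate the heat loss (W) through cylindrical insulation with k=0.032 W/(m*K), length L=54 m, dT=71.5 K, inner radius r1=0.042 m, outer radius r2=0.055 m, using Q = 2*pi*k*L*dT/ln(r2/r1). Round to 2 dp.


Q = 2*pi*0.032*54*71.5/ln(0.055/0.042) = 2878.77 W

2878.77 W


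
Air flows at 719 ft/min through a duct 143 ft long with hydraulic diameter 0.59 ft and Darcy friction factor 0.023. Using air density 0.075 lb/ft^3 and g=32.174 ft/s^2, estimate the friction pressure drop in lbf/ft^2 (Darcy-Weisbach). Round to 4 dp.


v_fps = 719/60 = 11.9833 ft/s
dp = 0.023*(143/0.59)*0.075*11.9833^2/(2*32.174) = 0.9330 lbf/ft^2

0.9330 lbf/ft^2


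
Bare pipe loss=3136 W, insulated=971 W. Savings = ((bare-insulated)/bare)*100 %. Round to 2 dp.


Savings = ((3136-971)/3136)*100 = 69.04 %

69.04 %


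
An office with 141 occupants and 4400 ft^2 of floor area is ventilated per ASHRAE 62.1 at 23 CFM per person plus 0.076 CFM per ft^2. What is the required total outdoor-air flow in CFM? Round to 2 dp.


Total = 141*23 + 4400*0.076 = 3577.40 CFM

3577.40 CFM


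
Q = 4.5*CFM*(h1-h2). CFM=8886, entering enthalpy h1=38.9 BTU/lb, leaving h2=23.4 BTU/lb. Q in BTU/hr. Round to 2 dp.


Q = 4.5 * 8886 * (38.9 - 23.4) = 619798.50 BTU/hr

619798.50 BTU/hr


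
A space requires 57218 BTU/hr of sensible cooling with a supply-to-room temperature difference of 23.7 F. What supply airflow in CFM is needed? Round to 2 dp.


CFM = 57218 / (1.08 * 23.7) = 2235.43

2235.43 CFM


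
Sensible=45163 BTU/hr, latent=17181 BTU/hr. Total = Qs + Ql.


Qt = 45163 + 17181 = 62344 BTU/hr

62344 BTU/hr


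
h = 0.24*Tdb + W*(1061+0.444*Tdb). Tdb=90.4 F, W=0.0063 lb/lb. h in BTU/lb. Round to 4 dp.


h = 0.24*90.4 + 0.0063*(1061+0.444*90.4) = 28.6332 BTU/lb

28.6332 BTU/lb


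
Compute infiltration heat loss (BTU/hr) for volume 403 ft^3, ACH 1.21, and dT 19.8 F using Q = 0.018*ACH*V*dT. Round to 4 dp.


Q = 0.018 * 1.21 * 403 * 19.8 = 173.7913 BTU/hr

173.7913 BTU/hr


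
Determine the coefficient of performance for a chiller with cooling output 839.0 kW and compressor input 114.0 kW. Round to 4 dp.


COP = 839.0 / 114.0 = 7.3596

7.3596


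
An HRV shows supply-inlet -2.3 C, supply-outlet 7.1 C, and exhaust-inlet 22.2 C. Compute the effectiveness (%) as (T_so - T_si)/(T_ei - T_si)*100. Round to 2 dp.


eff = (7.1-(-2.3))/(22.2-(-2.3))*100 = 38.37 %

38.37 %


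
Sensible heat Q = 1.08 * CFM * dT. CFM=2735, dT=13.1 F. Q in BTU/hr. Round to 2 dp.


Q = 1.08 * 2735 * 13.1 = 38694.78 BTU/hr

38694.78 BTU/hr


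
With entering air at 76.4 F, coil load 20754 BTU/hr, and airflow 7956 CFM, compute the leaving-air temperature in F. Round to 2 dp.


dT = 20754/(1.08*7956) = 2.4154
T_leave = 76.4 - 2.4154 = 73.98 F

73.98 F


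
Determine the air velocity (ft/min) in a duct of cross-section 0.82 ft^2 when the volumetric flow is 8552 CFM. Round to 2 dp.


V = 8552 / 0.82 = 10429.27 ft/min

10429.27 ft/min


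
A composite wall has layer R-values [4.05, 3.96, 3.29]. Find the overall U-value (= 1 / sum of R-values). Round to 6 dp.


R_total = 4.05 + 3.96 + 3.29 = 11.30
U = 1/11.30 = 0.088496

0.088496


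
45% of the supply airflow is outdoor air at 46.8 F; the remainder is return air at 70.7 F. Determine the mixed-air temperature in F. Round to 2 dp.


T_mix = 0.45*46.8 + 0.55*70.7 = 59.95 F

59.95 F


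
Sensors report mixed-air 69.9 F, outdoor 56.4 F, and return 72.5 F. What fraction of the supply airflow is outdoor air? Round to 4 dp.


frac = (69.9 - 72.5) / (56.4 - 72.5) = 0.1615

0.1615


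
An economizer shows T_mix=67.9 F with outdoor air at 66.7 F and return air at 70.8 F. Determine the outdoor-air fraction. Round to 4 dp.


frac = (67.9 - 70.8) / (66.7 - 70.8) = 0.7073

0.7073


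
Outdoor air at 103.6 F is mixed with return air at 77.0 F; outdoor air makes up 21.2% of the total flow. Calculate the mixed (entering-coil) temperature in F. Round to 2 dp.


T_mix = 77.0 + (21.2/100)*(103.6-77.0) = 82.64 F

82.64 F


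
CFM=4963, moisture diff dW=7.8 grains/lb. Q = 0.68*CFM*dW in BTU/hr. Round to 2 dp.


Q = 0.68 * 4963 * 7.8 = 26323.75 BTU/hr

26323.75 BTU/hr


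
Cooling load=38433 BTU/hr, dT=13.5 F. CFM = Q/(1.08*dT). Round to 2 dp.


CFM = 38433 / (1.08 * 13.5) = 2636.01

2636.01 CFM


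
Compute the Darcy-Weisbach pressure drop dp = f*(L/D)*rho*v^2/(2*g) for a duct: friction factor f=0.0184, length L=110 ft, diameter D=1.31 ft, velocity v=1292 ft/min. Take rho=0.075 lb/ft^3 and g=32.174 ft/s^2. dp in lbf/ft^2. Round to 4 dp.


v_fps = 1292/60 = 21.5333 ft/s
dp = 0.0184*(110/1.31)*0.075*21.5333^2/(2*32.174) = 0.8350 lbf/ft^2

0.8350 lbf/ft^2


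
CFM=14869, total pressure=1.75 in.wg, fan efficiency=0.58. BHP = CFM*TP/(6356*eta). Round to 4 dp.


BHP = 14869 * 1.75 / (6356 * 0.58) = 7.0584 hp

7.0584 hp


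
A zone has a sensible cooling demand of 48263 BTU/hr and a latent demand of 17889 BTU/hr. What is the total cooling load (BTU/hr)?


Qt = 48263 + 17889 = 66152 BTU/hr

66152 BTU/hr


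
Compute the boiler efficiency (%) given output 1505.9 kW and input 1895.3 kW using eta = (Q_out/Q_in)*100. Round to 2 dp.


eta = (1505.9/1895.3)*100 = 79.45 %

79.45 %


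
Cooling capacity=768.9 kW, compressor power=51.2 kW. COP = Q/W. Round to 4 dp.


COP = 768.9 / 51.2 = 15.0176

15.0176


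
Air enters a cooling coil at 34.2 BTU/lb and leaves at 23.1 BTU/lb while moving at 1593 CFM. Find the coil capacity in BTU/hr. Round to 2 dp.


Q = 4.5 * 1593 * (34.2 - 23.1) = 79570.35 BTU/hr

79570.35 BTU/hr


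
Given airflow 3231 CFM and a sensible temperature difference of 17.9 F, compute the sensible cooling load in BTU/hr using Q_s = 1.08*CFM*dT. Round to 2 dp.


Q = 1.08 * 3231 * 17.9 = 62461.69 BTU/hr

62461.69 BTU/hr


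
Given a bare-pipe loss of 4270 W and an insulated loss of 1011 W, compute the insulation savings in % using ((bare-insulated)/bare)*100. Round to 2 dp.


Savings = ((4270-1011)/4270)*100 = 76.32 %

76.32 %


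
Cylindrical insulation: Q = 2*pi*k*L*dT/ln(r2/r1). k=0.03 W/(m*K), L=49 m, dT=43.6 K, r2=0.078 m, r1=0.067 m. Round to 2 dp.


Q = 2*pi*0.03*49*43.6/ln(0.078/0.067) = 2649.07 W

2649.07 W


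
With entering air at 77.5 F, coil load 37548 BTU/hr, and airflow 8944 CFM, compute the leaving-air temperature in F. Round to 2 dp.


dT = 37548/(1.08*8944) = 3.8871
T_leave = 77.5 - 3.8871 = 73.61 F

73.61 F


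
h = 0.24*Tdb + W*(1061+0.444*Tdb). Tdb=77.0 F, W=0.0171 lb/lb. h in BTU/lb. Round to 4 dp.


h = 0.24*77.0 + 0.0171*(1061+0.444*77.0) = 37.2077 BTU/lb

37.2077 BTU/lb


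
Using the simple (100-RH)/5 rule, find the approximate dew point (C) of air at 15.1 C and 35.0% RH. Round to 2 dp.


Td = 15.1 - (100-35.0)/5 = 2.10 C

2.10 C


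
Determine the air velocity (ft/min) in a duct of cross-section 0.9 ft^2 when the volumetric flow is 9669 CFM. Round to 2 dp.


V = 9669 / 0.9 = 10743.33 ft/min

10743.33 ft/min


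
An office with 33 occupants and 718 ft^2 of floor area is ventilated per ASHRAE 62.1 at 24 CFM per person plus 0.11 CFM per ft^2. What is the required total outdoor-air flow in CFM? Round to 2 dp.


Total = 33*24 + 718*0.11 = 870.98 CFM

870.98 CFM


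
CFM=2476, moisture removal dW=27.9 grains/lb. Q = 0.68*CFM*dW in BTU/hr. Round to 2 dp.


Q = 0.68 * 2476 * 27.9 = 46974.67 BTU/hr

46974.67 BTU/hr


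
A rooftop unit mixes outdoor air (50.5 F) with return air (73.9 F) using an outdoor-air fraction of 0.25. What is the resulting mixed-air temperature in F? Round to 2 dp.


T_mix = 0.25*50.5 + 0.75*73.9 = 68.05 F

68.05 F


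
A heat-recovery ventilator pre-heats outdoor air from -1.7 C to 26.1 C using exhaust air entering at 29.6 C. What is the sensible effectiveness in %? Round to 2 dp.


eff = (26.1-(-1.7))/(29.6-(-1.7))*100 = 88.82 %

88.82 %


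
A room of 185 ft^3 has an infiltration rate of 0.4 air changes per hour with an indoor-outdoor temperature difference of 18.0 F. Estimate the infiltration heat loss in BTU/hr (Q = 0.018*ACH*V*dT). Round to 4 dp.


Q = 0.018 * 0.4 * 185 * 18.0 = 23.9760 BTU/hr

23.9760 BTU/hr


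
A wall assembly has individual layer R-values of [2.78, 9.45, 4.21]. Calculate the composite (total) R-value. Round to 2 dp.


R_total = 2.78 + 9.45 + 4.21 = 16.44

16.44


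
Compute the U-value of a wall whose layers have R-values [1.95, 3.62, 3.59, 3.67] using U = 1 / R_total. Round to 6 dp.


R_total = 1.95 + 3.62 + 3.59 + 3.67 = 12.83
U = 1/12.83 = 0.077942

0.077942


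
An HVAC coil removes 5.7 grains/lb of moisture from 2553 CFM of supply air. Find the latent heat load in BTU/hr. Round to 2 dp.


Q = 0.68 * 2553 * 5.7 = 9895.43 BTU/hr

9895.43 BTU/hr


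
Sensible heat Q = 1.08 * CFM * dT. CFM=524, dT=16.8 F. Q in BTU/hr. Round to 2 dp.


Q = 1.08 * 524 * 16.8 = 9507.46 BTU/hr

9507.46 BTU/hr


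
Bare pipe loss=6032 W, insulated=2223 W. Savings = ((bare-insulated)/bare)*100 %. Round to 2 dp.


Savings = ((6032-2223)/6032)*100 = 63.15 %

63.15 %


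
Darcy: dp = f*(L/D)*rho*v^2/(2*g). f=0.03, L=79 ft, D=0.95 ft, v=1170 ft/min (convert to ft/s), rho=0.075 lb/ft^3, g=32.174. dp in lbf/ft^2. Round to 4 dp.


v_fps = 1170/60 = 19.5 ft/s
dp = 0.03*(79/0.95)*0.075*19.5^2/(2*32.174) = 1.1057 lbf/ft^2

1.1057 lbf/ft^2


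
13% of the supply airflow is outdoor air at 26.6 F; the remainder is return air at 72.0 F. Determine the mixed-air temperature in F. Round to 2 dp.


T_mix = 0.13*26.6 + 0.87*72.0 = 66.10 F

66.10 F


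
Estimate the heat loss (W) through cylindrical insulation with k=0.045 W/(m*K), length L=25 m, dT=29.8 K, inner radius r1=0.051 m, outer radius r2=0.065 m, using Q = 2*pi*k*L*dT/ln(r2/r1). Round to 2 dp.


Q = 2*pi*0.045*25*29.8/ln(0.065/0.051) = 868.41 W

868.41 W


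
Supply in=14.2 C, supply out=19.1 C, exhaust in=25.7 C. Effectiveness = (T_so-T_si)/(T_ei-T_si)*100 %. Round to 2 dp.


eff = (19.1-14.2)/(25.7-14.2)*100 = 42.61 %

42.61 %


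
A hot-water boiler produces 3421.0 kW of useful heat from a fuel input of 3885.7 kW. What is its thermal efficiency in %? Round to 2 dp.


eta = (3421.0/3885.7)*100 = 88.04 %

88.04 %


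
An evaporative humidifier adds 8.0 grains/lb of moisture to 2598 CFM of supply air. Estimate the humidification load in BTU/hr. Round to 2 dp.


Q = 0.68 * 2598 * 8.0 = 14133.12 BTU/hr

14133.12 BTU/hr


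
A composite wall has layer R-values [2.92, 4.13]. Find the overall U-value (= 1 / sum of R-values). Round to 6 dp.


R_total = 2.92 + 4.13 = 7.05
U = 1/7.05 = 0.141844

0.141844


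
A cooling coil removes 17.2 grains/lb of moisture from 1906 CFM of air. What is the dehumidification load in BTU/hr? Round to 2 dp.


Q = 0.68 * 1906 * 17.2 = 22292.58 BTU/hr

22292.58 BTU/hr


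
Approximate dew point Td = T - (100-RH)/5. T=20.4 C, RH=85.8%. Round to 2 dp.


Td = 20.4 - (100-85.8)/5 = 17.56 C

17.56 C


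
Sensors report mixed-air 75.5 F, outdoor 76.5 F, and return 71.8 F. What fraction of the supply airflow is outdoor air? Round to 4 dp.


frac = (75.5 - 71.8) / (76.5 - 71.8) = 0.7872

0.7872


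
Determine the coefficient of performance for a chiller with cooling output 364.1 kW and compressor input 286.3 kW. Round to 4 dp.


COP = 364.1 / 286.3 = 1.2717

1.2717


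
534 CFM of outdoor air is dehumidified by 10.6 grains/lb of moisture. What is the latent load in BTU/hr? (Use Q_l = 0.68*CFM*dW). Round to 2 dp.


Q = 0.68 * 534 * 10.6 = 3849.07 BTU/hr

3849.07 BTU/hr


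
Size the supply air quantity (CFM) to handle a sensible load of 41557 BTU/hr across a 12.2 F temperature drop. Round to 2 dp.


CFM = 41557 / (1.08 * 12.2) = 3153.99

3153.99 CFM


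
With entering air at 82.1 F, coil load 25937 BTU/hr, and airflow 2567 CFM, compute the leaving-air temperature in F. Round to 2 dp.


dT = 25937/(1.08*2567) = 9.3556
T_leave = 82.1 - 9.3556 = 72.74 F

72.74 F


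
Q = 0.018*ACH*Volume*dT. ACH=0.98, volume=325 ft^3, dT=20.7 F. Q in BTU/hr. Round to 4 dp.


Q = 0.018 * 0.98 * 325 * 20.7 = 118.6731 BTU/hr

118.6731 BTU/hr


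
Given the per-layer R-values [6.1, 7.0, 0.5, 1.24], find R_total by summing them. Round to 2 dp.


R_total = 6.1 + 7.0 + 0.5 + 1.24 = 14.84

14.84


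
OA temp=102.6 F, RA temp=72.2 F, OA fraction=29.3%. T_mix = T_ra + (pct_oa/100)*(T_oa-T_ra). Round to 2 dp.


T_mix = 72.2 + (29.3/100)*(102.6-72.2) = 81.11 F

81.11 F


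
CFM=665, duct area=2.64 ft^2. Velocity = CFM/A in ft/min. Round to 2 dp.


V = 665 / 2.64 = 251.89 ft/min

251.89 ft/min


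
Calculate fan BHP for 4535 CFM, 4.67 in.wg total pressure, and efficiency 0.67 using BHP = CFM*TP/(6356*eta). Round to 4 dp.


BHP = 4535 * 4.67 / (6356 * 0.67) = 4.9732 hp

4.9732 hp


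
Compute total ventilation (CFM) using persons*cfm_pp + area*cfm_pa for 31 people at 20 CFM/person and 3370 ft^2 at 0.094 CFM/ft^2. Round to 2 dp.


Total = 31*20 + 3370*0.094 = 936.78 CFM

936.78 CFM


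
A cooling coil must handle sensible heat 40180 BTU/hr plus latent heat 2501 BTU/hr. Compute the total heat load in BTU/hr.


Qt = 40180 + 2501 = 42681 BTU/hr

42681 BTU/hr


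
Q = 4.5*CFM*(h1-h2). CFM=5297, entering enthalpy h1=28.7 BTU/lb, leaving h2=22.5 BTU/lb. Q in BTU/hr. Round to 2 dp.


Q = 4.5 * 5297 * (28.7 - 22.5) = 147786.30 BTU/hr

147786.30 BTU/hr


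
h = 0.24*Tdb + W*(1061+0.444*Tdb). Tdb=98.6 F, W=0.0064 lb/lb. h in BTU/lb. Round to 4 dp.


h = 0.24*98.6 + 0.0064*(1061+0.444*98.6) = 30.7346 BTU/lb

30.7346 BTU/lb


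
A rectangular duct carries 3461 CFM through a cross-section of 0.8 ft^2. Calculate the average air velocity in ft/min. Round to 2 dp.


V = 3461 / 0.8 = 4326.25 ft/min

4326.25 ft/min


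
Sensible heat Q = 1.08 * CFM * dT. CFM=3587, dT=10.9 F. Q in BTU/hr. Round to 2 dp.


Q = 1.08 * 3587 * 10.9 = 42226.16 BTU/hr

42226.16 BTU/hr


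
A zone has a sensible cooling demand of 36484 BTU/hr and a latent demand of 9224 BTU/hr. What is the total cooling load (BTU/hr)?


Qt = 36484 + 9224 = 45708 BTU/hr

45708 BTU/hr


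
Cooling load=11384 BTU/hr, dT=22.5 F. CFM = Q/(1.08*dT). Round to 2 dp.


CFM = 11384 / (1.08 * 22.5) = 468.48

468.48 CFM


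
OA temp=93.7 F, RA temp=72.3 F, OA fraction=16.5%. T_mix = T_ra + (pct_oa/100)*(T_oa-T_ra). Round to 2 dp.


T_mix = 72.3 + (16.5/100)*(93.7-72.3) = 75.83 F

75.83 F


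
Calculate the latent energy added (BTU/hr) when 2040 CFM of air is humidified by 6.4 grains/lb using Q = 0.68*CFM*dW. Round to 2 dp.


Q = 0.68 * 2040 * 6.4 = 8878.08 BTU/hr

8878.08 BTU/hr


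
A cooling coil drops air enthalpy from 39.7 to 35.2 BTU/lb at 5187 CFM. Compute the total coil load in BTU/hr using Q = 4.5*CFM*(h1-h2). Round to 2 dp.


Q = 4.5 * 5187 * (39.7 - 35.2) = 105036.75 BTU/hr

105036.75 BTU/hr


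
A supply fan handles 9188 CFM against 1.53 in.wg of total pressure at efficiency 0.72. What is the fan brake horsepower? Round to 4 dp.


BHP = 9188 * 1.53 / (6356 * 0.72) = 3.0718 hp

3.0718 hp


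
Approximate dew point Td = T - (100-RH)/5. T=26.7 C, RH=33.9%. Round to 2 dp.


Td = 26.7 - (100-33.9)/5 = 13.48 C

13.48 C


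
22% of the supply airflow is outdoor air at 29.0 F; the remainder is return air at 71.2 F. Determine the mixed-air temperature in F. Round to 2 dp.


T_mix = 0.22*29.0 + 0.78*71.2 = 61.92 F

61.92 F


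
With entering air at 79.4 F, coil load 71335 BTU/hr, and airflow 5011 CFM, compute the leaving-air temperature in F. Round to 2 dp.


dT = 71335/(1.08*5011) = 13.1812
T_leave = 79.4 - 13.1812 = 66.22 F

66.22 F


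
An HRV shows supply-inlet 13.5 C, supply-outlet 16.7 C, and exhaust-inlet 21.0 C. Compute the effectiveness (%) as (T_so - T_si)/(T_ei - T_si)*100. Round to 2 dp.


eff = (16.7-13.5)/(21.0-13.5)*100 = 42.67 %

42.67 %


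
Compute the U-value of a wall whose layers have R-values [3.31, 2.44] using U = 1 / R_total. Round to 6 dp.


R_total = 3.31 + 2.44 = 5.75
U = 1/5.75 = 0.173913

0.173913


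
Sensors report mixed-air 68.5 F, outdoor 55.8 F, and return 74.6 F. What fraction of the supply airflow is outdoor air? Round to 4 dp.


frac = (68.5 - 74.6) / (55.8 - 74.6) = 0.3245

0.3245


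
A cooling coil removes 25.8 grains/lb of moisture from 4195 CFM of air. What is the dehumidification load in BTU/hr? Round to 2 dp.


Q = 0.68 * 4195 * 25.8 = 73597.08 BTU/hr

73597.08 BTU/hr


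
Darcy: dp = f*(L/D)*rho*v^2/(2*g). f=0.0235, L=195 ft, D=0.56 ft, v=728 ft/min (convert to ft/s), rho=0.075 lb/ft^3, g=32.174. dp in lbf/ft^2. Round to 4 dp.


v_fps = 728/60 = 12.1333 ft/s
dp = 0.0235*(195/0.56)*0.075*12.1333^2/(2*32.174) = 1.4041 lbf/ft^2

1.4041 lbf/ft^2


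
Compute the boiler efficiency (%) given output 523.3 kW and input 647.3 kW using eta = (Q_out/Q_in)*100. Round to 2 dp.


eta = (523.3/647.3)*100 = 80.84 %

80.84 %


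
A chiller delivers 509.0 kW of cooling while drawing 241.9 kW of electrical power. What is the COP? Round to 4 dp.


COP = 509.0 / 241.9 = 2.1042

2.1042


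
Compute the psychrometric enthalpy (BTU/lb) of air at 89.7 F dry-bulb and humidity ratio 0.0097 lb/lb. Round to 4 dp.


h = 0.24*89.7 + 0.0097*(1061+0.444*89.7) = 32.2060 BTU/lb

32.2060 BTU/lb


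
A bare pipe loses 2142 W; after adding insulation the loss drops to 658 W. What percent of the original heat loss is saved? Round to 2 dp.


Savings = ((2142-658)/2142)*100 = 69.28 %

69.28 %


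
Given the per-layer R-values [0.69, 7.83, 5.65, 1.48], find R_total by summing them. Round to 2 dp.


R_total = 0.69 + 7.83 + 5.65 + 1.48 = 15.65

15.65


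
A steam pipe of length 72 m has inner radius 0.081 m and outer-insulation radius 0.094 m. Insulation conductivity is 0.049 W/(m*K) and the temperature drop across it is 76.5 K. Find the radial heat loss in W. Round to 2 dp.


Q = 2*pi*0.049*72*76.5/ln(0.094/0.081) = 11392.89 W

11392.89 W


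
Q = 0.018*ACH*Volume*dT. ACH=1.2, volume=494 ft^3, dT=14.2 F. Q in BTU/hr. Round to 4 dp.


Q = 0.018 * 1.2 * 494 * 14.2 = 151.5197 BTU/hr

151.5197 BTU/hr


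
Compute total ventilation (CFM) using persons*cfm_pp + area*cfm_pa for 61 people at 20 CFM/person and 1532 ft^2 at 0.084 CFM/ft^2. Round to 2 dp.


Total = 61*20 + 1532*0.084 = 1348.69 CFM

1348.69 CFM


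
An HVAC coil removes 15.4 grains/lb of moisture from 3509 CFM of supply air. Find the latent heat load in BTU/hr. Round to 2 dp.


Q = 0.68 * 3509 * 15.4 = 36746.25 BTU/hr

36746.25 BTU/hr


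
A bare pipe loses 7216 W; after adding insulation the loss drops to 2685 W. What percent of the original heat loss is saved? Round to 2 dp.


Savings = ((7216-2685)/7216)*100 = 62.79 %

62.79 %


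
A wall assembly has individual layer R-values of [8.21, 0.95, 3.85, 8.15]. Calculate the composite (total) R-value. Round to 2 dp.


R_total = 8.21 + 0.95 + 3.85 + 8.15 = 21.16

21.16


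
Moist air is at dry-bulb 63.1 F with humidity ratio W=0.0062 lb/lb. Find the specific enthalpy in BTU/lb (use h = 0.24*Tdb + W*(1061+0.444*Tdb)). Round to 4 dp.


h = 0.24*63.1 + 0.0062*(1061+0.444*63.1) = 21.8959 BTU/lb

21.8959 BTU/lb


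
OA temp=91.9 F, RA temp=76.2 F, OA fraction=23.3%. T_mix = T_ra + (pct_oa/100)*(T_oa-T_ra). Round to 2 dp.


T_mix = 76.2 + (23.3/100)*(91.9-76.2) = 79.86 F

79.86 F


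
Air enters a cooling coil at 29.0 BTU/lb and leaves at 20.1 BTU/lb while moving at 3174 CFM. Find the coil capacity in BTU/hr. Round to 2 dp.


Q = 4.5 * 3174 * (29.0 - 20.1) = 127118.70 BTU/hr

127118.70 BTU/hr


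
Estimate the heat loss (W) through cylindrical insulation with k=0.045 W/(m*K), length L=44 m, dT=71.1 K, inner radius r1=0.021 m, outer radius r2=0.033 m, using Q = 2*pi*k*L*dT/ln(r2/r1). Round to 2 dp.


Q = 2*pi*0.045*44*71.1/ln(0.033/0.021) = 1957.00 W

1957.00 W


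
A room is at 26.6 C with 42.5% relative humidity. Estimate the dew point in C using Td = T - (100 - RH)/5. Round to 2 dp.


Td = 26.6 - (100-42.5)/5 = 15.10 C

15.10 C


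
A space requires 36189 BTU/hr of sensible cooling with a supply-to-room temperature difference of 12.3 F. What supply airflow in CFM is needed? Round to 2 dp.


CFM = 36189 / (1.08 * 12.3) = 2724.25

2724.25 CFM


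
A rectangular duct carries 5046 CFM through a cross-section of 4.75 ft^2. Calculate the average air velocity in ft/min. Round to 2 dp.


V = 5046 / 4.75 = 1062.32 ft/min

1062.32 ft/min


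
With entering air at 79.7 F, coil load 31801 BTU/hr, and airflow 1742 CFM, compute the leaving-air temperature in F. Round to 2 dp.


dT = 31801/(1.08*1742) = 16.9032
T_leave = 79.7 - 16.9032 = 62.80 F

62.80 F


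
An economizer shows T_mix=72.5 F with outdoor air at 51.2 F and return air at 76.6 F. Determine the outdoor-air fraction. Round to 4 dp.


frac = (72.5 - 76.6) / (51.2 - 76.6) = 0.1614

0.1614


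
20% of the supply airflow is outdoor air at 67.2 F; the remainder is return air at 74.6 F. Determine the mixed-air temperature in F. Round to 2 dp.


T_mix = 0.2*67.2 + 0.8*74.6 = 73.12 F

73.12 F


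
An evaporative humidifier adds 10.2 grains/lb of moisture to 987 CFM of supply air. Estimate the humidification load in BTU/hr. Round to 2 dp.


Q = 0.68 * 987 * 10.2 = 6845.83 BTU/hr

6845.83 BTU/hr


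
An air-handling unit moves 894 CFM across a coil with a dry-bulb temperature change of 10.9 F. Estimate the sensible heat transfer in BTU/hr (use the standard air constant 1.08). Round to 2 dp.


Q = 1.08 * 894 * 10.9 = 10524.17 BTU/hr

10524.17 BTU/hr


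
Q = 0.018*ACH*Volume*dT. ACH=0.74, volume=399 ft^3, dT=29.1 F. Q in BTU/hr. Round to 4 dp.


Q = 0.018 * 0.74 * 399 * 29.1 = 154.6572 BTU/hr

154.6572 BTU/hr


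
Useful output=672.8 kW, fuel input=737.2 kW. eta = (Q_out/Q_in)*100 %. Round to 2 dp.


eta = (672.8/737.2)*100 = 91.26 %

91.26 %


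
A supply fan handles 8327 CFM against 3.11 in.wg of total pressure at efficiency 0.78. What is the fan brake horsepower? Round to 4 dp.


BHP = 8327 * 3.11 / (6356 * 0.78) = 5.2236 hp

5.2236 hp


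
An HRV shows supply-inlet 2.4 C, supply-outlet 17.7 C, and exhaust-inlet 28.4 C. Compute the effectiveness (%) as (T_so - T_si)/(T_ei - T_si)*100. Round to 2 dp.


eff = (17.7-2.4)/(28.4-2.4)*100 = 58.85 %

58.85 %


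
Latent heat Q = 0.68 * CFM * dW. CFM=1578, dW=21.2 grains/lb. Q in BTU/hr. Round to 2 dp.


Q = 0.68 * 1578 * 21.2 = 22748.45 BTU/hr

22748.45 BTU/hr


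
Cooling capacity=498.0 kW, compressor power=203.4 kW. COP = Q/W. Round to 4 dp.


COP = 498.0 / 203.4 = 2.4484

2.4484


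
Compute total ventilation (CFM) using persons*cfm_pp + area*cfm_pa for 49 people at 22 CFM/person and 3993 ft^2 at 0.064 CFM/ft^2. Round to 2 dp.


Total = 49*22 + 3993*0.064 = 1333.55 CFM

1333.55 CFM


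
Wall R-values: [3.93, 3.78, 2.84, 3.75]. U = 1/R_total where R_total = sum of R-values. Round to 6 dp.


R_total = 3.93 + 3.78 + 2.84 + 3.75 = 14.30
U = 1/14.30 = 0.069930

0.069930


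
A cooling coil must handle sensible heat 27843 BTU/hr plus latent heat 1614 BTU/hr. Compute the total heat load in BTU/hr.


Qt = 27843 + 1614 = 29457 BTU/hr

29457 BTU/hr


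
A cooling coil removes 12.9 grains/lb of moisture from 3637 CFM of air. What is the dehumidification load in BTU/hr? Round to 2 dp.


Q = 0.68 * 3637 * 12.9 = 31903.76 BTU/hr

31903.76 BTU/hr


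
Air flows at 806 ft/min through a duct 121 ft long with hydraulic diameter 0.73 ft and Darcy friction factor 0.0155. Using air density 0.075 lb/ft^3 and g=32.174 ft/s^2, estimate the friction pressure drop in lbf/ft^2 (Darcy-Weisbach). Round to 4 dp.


v_fps = 806/60 = 13.4333 ft/s
dp = 0.0155*(121/0.73)*0.075*13.4333^2/(2*32.174) = 0.5404 lbf/ft^2

0.5404 lbf/ft^2


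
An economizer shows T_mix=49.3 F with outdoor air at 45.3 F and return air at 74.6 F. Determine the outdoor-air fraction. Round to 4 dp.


frac = (49.3 - 74.6) / (45.3 - 74.6) = 0.8635

0.8635


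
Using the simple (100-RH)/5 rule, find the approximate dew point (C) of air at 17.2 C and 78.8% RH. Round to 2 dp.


Td = 17.2 - (100-78.8)/5 = 12.96 C

12.96 C


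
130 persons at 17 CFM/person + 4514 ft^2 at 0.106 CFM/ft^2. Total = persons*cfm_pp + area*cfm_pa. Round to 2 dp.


Total = 130*17 + 4514*0.106 = 2688.48 CFM

2688.48 CFM


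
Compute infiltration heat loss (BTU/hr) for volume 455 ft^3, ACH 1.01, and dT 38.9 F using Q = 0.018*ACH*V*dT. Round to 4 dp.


Q = 0.018 * 1.01 * 455 * 38.9 = 321.7769 BTU/hr

321.7769 BTU/hr


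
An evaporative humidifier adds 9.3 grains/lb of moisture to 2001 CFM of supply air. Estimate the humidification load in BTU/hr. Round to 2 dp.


Q = 0.68 * 2001 * 9.3 = 12654.32 BTU/hr

12654.32 BTU/hr


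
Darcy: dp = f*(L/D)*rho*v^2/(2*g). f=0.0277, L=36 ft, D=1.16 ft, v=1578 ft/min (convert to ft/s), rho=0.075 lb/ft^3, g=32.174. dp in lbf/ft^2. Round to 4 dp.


v_fps = 1578/60 = 26.3 ft/s
dp = 0.0277*(36/1.16)*0.075*26.3^2/(2*32.174) = 0.6930 lbf/ft^2

0.6930 lbf/ft^2


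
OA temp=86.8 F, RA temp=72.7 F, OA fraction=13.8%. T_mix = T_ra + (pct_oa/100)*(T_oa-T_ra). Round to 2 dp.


T_mix = 72.7 + (13.8/100)*(86.8-72.7) = 74.65 F

74.65 F


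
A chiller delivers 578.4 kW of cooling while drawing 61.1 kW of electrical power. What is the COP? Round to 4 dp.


COP = 578.4 / 61.1 = 9.4664

9.4664


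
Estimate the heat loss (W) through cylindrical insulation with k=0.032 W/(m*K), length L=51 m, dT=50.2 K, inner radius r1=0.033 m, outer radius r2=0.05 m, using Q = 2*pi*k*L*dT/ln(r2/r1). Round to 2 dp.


Q = 2*pi*0.032*51*50.2/ln(0.05/0.033) = 1238.84 W

1238.84 W


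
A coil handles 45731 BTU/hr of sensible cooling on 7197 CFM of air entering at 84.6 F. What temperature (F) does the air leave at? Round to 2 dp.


dT = 45731/(1.08*7197) = 5.8835
T_leave = 84.6 - 5.8835 = 78.72 F

78.72 F


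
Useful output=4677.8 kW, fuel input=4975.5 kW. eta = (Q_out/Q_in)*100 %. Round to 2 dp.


eta = (4677.8/4975.5)*100 = 94.02 %

94.02 %


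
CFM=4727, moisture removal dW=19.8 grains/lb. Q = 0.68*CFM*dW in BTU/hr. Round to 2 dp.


Q = 0.68 * 4727 * 19.8 = 63644.33 BTU/hr

63644.33 BTU/hr


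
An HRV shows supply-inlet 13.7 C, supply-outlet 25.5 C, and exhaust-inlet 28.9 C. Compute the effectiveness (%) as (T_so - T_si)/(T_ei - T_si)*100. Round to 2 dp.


eff = (25.5-13.7)/(28.9-13.7)*100 = 77.63 %

77.63 %


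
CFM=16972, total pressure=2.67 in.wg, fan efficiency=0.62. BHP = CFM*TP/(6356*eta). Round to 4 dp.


BHP = 16972 * 2.67 / (6356 * 0.62) = 11.4992 hp

11.4992 hp


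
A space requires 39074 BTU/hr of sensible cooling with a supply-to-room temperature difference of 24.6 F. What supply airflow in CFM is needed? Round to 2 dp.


CFM = 39074 / (1.08 * 24.6) = 1470.72

1470.72 CFM


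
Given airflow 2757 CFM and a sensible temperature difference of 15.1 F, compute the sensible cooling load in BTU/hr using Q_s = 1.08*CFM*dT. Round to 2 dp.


Q = 1.08 * 2757 * 15.1 = 44961.16 BTU/hr

44961.16 BTU/hr


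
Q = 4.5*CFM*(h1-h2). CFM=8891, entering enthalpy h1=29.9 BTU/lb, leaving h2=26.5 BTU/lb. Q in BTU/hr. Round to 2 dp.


Q = 4.5 * 8891 * (29.9 - 26.5) = 136032.30 BTU/hr

136032.30 BTU/hr


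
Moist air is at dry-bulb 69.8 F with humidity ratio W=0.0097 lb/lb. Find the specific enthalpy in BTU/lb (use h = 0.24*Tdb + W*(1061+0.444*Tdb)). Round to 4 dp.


h = 0.24*69.8 + 0.0097*(1061+0.444*69.8) = 27.3443 BTU/lb

27.3443 BTU/lb


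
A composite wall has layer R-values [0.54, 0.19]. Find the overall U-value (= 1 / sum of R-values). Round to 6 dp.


R_total = 0.54 + 0.19 = 0.73
U = 1/0.73 = 1.369863

1.369863


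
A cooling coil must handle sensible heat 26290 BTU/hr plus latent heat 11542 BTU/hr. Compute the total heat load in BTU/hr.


Qt = 26290 + 11542 = 37832 BTU/hr

37832 BTU/hr


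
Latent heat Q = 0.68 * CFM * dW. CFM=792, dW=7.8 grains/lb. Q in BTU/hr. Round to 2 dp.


Q = 0.68 * 792 * 7.8 = 4200.77 BTU/hr

4200.77 BTU/hr


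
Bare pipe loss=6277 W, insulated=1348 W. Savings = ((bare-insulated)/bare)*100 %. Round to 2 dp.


Savings = ((6277-1348)/6277)*100 = 78.52 %

78.52 %


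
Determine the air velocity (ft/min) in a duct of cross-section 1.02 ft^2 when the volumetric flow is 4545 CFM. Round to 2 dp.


V = 4545 / 1.02 = 4455.88 ft/min

4455.88 ft/min


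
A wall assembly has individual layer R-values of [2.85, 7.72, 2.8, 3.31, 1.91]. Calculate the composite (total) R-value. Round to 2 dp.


R_total = 2.85 + 7.72 + 2.8 + 3.31 + 1.91 = 18.59

18.59


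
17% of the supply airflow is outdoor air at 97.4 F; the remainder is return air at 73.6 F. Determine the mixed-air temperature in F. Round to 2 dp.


T_mix = 0.17*97.4 + 0.83*73.6 = 77.65 F

77.65 F


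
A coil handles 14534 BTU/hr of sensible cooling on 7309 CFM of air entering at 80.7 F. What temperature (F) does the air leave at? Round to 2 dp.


dT = 14534/(1.08*7309) = 1.8412
T_leave = 80.7 - 1.8412 = 78.86 F

78.86 F


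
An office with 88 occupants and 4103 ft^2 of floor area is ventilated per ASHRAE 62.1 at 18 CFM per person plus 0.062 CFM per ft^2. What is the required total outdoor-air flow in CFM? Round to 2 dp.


Total = 88*18 + 4103*0.062 = 1838.39 CFM

1838.39 CFM
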